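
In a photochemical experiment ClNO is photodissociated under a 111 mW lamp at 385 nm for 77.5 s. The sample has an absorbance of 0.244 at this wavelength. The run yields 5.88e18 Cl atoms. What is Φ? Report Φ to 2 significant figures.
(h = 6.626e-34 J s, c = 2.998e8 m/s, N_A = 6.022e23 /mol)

Φ = 0.82

Product: 5.88e18 / 6.022e23 = 9.764e-6 mol.
Photon energy at 385 nm: hc/λ = (6.626e-34)(2.998e8)/(385e-9) = 5.160e-19 J.
Energy delivered: (111 mW)(77.5 s) = 8.603 J.
Photons incident: 8.603 / 5.160e-19 = 1.667e19, i.e. 1.667e19/6.022e23 = 2.768e-5 mol.
Fraction absorbed: 1 − 10^(−0.244) = 0.4298.
Photons absorbed: 0.4298 × 2.768e-5 = 1.190e-5 mol.
Φ = 9.764e-6 mol / 1.190e-5 mol photons = 0.82.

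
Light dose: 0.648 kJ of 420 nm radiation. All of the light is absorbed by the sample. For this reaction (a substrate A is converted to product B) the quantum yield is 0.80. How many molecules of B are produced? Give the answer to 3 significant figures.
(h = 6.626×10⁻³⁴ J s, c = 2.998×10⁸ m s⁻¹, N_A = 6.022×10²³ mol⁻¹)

Photon energy at 420 nm: hc/λ = (6.626×10⁻³⁴)(2.998×10⁸)/(420×10⁻⁹) = 4.730×10⁻¹⁹ J.
Incident energy: 0.648 kJ = 648 J.
Photons incident: 648 / 4.730×10⁻¹⁹ = 1.370×10²¹, i.e. 1.370×10²¹/6.022×10²³ = 0.002275 mol.
Product: Φ × n_abs = 0.80 × 0.002275 = 0.001820 mol.
As a count: 0.001820 × 6.022×10²³ = 1.10×10²¹.

1.10×10²¹ molecules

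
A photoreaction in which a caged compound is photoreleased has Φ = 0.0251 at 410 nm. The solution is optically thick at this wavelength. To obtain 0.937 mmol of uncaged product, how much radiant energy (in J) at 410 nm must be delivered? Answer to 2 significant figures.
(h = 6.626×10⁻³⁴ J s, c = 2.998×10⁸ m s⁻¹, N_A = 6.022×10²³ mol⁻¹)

Product: 0.937 mmol = 9.37×10⁻⁴ mol.
Photons that must be absorbed: 9.37×10⁻⁴ / 0.0251 = 0.03733 mol.
Photon energy: hc/λ = 4.845×10⁻¹⁹ J; per mole, 2.918×10⁵ J mol⁻¹.
Energy required: 0.03733 × 2.918×10⁵ = 1.1×10⁴ J.

1.1×10⁴ J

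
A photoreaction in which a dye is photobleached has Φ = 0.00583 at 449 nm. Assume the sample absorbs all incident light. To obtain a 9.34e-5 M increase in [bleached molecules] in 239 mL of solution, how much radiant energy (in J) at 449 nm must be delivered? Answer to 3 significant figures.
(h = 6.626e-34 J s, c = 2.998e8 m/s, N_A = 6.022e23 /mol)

1020 J

Product: (9.34e-5 M)(0.239 L) = 2.232e-5 mol.
Photons that must be absorbed: 2.232e-5 / 0.00583 = 0.003828 mol.
Photon energy: hc/λ = 4.424e-19 J; per mole, 2.664e5 J mol⁻¹.
Energy required: 0.003828 × 2.664e5 = 1020 J.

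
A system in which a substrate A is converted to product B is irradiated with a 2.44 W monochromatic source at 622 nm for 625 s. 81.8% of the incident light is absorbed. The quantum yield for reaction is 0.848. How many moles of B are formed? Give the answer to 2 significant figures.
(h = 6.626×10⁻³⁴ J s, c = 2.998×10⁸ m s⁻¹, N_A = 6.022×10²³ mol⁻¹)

0.0055 mol

Photon energy at 622 nm: hc/λ = (6.626×10⁻³⁴)(2.998×10⁸)/(622×10⁻⁹) = 3.194×10⁻¹⁹ J.
Energy delivered: (2.44 W)(625 s) = 1525 J.
Photons incident: 1525 / 3.194×10⁻¹⁹ = 4.775×10²¹, i.e. 4.775×10²¹/6.022×10²³ = 0.007929 mol.
Photons absorbed: 0.818 × 0.007929 = 0.006486 mol.
Product: Φ × n_abs = 0.848 × 0.006486 = 0.005500 mol.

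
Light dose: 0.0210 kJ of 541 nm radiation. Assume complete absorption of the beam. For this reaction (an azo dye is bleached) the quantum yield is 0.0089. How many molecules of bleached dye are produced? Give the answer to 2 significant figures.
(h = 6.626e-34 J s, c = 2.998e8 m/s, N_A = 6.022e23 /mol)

5.1e17 molecules

Photon energy at 541 nm: hc/λ = (6.626e-34)(2.998e8)/(541e-9) = 3.672e-19 J.
Incident energy: 0.0210 kJ = 21.0 J.
Photons incident: 21.0 / 3.672e-19 = 5.719e19, i.e. 5.719e19/6.022e23 = 9.497e-5 mol.
Product: Φ × n_abs = 0.0089 × 9.497e-5 = 8.452e-7 mol.
As a count: 8.452e-7 × 6.022e23 = 5.1e17.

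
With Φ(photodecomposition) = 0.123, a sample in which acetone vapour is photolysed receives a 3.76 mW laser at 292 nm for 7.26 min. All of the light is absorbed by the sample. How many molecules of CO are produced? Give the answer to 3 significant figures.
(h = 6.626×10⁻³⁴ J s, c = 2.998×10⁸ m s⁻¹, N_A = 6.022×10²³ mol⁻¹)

2.96×10¹⁷ molecules

Photon energy at 292 nm: hc/λ = (6.626×10⁻³⁴)(2.998×10⁸)/(292×10⁻⁹) = 6.803×10⁻¹⁹ J.
Energy delivered: (3.76 mW)(435.6 s) = 1.638 J.
Photons incident: 1.638 / 6.803×10⁻¹⁹ = 2.408×10¹⁸, i.e. 2.408×10¹⁸/6.022×10²³ = 3.999×10⁻⁶ mol.
Product: Φ × n_abs = 0.123 × 3.999×10⁻⁶ = 4.919×10⁻⁷ mol.
As a count: 4.919×10⁻⁷ × 6.022×10²³ = 2.96×10¹⁷.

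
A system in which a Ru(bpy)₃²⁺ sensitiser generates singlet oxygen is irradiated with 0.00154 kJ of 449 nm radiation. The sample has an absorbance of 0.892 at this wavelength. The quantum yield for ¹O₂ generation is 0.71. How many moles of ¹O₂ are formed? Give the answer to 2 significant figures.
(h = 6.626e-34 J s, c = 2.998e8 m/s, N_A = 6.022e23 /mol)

3.6e-6 mol

Photon energy at 449 nm: hc/λ = (6.626e-34)(2.998e8)/(449e-9) = 4.424e-19 J.
Incident energy: 0.00154 kJ = 1.54 J.
Photons incident: 1.54 / 4.424e-19 = 3.481e18, i.e. 3.481e18/6.022e23 = 5.780e-6 mol.
Fraction absorbed: 1 − 10^(−0.892) = 0.8718.
Photons absorbed: 0.8718 × 5.780e-6 = 5.039e-6 mol.
Product: Φ × n_abs = 0.71 × 5.039e-6 = 3.578e-6 mol.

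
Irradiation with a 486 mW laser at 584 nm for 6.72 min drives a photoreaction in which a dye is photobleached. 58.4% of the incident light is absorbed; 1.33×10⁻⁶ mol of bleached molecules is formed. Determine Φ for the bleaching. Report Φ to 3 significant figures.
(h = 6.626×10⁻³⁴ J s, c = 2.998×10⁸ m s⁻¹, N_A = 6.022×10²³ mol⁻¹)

Φ = 0.00238

Photon energy at 584 nm: hc/λ = (6.626×10⁻³⁴)(2.998×10⁸)/(584×10⁻⁹) = 3.401×10⁻¹⁹ J.
Energy delivered: (486 mW)(403.2 s) = 196.0 J.
Photons incident: 196.0 / 3.401×10⁻¹⁹ = 5.763×10²⁰, i.e. 5.763×10²⁰/6.022×10²³ = 9.570×10⁻⁴ mol.
Photons absorbed: 0.584 × 9.570×10⁻⁴ = 5.589×10⁻⁴ mol.
Φ = 1.33×10⁻⁶ mol / 5.589×10⁻⁴ mol photons = 0.00238.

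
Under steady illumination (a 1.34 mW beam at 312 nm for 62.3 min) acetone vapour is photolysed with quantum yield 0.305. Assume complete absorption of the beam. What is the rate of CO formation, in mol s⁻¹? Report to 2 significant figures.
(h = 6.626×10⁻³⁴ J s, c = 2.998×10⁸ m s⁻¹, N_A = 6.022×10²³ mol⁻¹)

Photon energy at 312 nm: hc/λ = (6.626×10⁻³⁴)(2.998×10⁸)/(312×10⁻⁹) = 6.367×10⁻¹⁹ J.
Energy delivered: (1.34 mW)(3738 s) = 5.009 J.
Photons incident: 5.009 / 6.367×10⁻¹⁹ = 7.867×10¹⁸, i.e. 7.867×10¹⁸/6.022×10²³ = 1.306×10⁻⁵ mol.
Product formed: 0.305 × 1.306×10⁻⁵ = 3.983×10⁻⁶ mol.
Rate: 3.983×10⁻⁶ / 3738 s = 1.1×10⁻⁹ mol s⁻¹.

1.1×10⁻⁹ mol s⁻¹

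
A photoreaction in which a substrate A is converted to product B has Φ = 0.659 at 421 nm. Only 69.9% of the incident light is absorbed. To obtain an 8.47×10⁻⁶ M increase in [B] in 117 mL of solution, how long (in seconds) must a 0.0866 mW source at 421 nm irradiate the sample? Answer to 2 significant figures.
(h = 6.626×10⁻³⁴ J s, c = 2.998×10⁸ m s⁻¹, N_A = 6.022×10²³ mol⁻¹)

t ≈ 7100 s

Product: (8.47×10⁻⁶ M)(0.117 L) = 9.910×10⁻⁷ mol.
Photons that must be absorbed: 9.910×10⁻⁷ / 0.659 = 1.504×10⁻⁶ mol.
Incident photons needed: 1.504×10⁻⁶ / 0.699 = 2.152×10⁻⁶ mol.
Photon energy: hc/λ = 4.718×10⁻¹⁹ J; per mole, 2.841×10⁵ J mol⁻¹.
Energy required: 2.152×10⁻⁶ × 2.841×10⁵ = 0.6114 J.
Time: 0.6114 J / 8.66e-05 W = 7100 s.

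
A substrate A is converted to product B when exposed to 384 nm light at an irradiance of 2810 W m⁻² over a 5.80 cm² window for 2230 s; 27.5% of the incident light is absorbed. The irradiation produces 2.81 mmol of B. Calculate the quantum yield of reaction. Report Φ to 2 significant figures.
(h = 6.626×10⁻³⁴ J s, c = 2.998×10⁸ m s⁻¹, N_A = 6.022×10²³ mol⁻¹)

Product: 2.81 mmol = 0.00281 mol.
Photon energy at 384 nm: hc/λ = (6.626×10⁻³⁴)(2.998×10⁸)/(384×10⁻⁹) = 5.173×10⁻¹⁹ J.
Energy delivered: (2810 W m⁻²)(5.80×10⁻⁴ m²)(2230 s) = 3634 J.
Photons incident: 3634 / 5.173×10⁻¹⁹ = 7.025×10²¹, i.e. 7.025×10²¹/6.022×10²³ = 0.01167 mol.
Photons absorbed: 0.275 × 0.01167 = 0.003209 mol.
Φ = 0.00281 mol / 0.003209 mol photons = 0.88.

Φ = 0.88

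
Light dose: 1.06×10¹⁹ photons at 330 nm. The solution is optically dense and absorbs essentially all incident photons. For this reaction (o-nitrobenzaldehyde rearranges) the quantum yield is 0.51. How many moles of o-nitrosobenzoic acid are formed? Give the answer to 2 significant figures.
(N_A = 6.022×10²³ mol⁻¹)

9.0×10⁻⁶ mol

Moles of photons: 1.06×10¹⁹ / 6.022×10²³ = 1.760×10⁻⁵ mol.
Product: Φ × n_abs = 0.51 × 1.760×10⁻⁵ = 8.976×10⁻⁶ mol.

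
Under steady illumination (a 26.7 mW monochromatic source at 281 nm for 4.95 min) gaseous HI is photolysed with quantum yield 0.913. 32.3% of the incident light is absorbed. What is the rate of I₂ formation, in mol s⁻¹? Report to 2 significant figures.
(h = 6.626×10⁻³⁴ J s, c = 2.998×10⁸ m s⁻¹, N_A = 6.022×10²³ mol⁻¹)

1.8×10⁻⁸ mol s⁻¹

Photon energy at 281 nm: hc/λ = (6.626×10⁻³⁴)(2.998×10⁸)/(281×10⁻⁹) = 7.069×10⁻¹⁹ J.
Energy delivered: (26.7 mW)(297 s) = 7.930 J.
Photons incident: 7.930 / 7.069×10⁻¹⁹ = 1.122×10¹⁹, i.e. 1.122×10¹⁹/6.022×10²³ = 1.863×10⁻⁵ mol.
Photons absorbed: 0.323 × 1.863×10⁻⁵ = 6.017×10⁻⁶ mol.
Product formed: 0.913 × 6.017×10⁻⁶ = 5.494×10⁻⁶ mol.
Rate: 5.494×10⁻⁶ / 297 s = 1.8×10⁻⁸ mol s⁻¹.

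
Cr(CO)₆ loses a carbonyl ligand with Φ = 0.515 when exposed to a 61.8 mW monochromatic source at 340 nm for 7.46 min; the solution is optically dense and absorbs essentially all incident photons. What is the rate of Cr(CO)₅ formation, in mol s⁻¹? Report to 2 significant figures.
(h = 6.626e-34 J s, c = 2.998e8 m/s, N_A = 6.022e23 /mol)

9.0e-8 mol s⁻¹

Photon energy at 340 nm: hc/λ = (6.626e-34)(2.998e8)/(340e-9) = 5.843e-19 J.
Energy delivered: (61.8 mW)(447.6 s) = 27.66 J.
Photons incident: 27.66 / 5.843e-19 = 4.734e19, i.e. 4.734e19/6.022e23 = 7.861e-5 mol.
Product formed: 0.515 × 7.861e-5 = 4.048e-5 mol.
Rate: 4.048e-5 / 447.6 s = 9.0e-8 mol s⁻¹.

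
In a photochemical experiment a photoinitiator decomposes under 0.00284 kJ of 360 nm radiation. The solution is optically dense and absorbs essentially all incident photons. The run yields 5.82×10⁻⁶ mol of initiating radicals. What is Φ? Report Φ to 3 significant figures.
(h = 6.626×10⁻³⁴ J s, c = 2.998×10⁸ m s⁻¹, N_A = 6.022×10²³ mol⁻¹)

Photon energy at 360 nm: hc/λ = (6.626×10⁻³⁴)(2.998×10⁸)/(360×10⁻⁹) = 5.518×10⁻¹⁹ J.
Incident energy: 0.00284 kJ = 2.84 J.
Photons incident: 2.84 / 5.518×10⁻¹⁹ = 5.147×10¹⁸, i.e. 5.147×10¹⁸/6.022×10²³ = 8.547×10⁻⁶ mol.
Φ = 5.82×10⁻⁶ mol / 8.547×10⁻⁶ mol photons = 0.681.

Φ = 0.681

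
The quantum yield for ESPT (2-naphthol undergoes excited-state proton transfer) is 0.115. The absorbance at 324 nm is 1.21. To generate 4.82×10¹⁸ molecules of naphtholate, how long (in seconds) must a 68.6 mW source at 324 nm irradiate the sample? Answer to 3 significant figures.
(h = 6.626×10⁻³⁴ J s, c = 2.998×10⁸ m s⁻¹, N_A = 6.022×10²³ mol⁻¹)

t ≈ 399 s

Product: 4.82×10¹⁸ / 6.022×10²³ = 8.004×10⁻⁶ mol.
Photons that must be absorbed: 8.004×10⁻⁶ / 0.115 = 6.960×10⁻⁵ mol.
Fraction absorbed: 1 − 10^(−1.21) = 0.9383.
Incident photons needed: 6.960×10⁻⁵ / 0.9383 = 7.418×10⁻⁵ mol.
Photon energy: hc/λ = 6.131×10⁻¹⁹ J; per mole, 3.692×10⁵ J mol⁻¹.
Energy required: 7.418×10⁻⁵ × 3.692×10⁵ = 27.39 J.
Time: 27.39 J / 0.0686 W = 399 s.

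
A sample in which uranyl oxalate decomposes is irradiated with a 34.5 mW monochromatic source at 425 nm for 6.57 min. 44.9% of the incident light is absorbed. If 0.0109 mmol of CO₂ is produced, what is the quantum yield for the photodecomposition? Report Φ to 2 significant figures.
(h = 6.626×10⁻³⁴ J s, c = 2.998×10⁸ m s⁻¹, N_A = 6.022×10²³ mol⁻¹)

Φ = 0.50

Product: 0.0109 mmol = 1.09×10⁻⁵ mol.
Photon energy at 425 nm: hc/λ = (6.626×10⁻³⁴)(2.998×10⁸)/(425×10⁻⁹) = 4.674×10⁻¹⁹ J.
Energy delivered: (34.5 mW)(394.2 s) = 13.60 J.
Photons incident: 13.60 / 4.674×10⁻¹⁹ = 2.910×10¹⁹, i.e. 2.910×10¹⁹/6.022×10²³ = 4.832×10⁻⁵ mol.
Photons absorbed: 0.449 × 4.832×10⁻⁵ = 2.170×10⁻⁵ mol.
Φ = 1.09×10⁻⁵ mol / 2.170×10⁻⁵ mol photons = 0.50.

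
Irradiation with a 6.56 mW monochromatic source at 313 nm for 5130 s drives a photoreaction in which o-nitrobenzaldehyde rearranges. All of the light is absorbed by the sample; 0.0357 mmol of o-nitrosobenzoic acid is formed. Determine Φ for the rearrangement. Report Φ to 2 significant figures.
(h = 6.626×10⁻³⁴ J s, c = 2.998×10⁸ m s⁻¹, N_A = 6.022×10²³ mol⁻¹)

Φ = 0.41

Product: 0.0357 mmol = 3.57×10⁻⁵ mol.
Photon energy at 313 nm: hc/λ = (6.626×10⁻³⁴)(2.998×10⁸)/(313×10⁻⁹) = 6.347×10⁻¹⁹ J.
Energy delivered: (6.56 mW)(5130 s) = 33.65 J.
Photons incident: 33.65 / 6.347×10⁻¹⁹ = 5.302×10¹⁹, i.e. 5.302×10¹⁹/6.022×10²³ = 8.804×10⁻⁵ mol.
Φ = 3.57×10⁻⁵ mol / 8.804×10⁻⁵ mol photons = 0.41.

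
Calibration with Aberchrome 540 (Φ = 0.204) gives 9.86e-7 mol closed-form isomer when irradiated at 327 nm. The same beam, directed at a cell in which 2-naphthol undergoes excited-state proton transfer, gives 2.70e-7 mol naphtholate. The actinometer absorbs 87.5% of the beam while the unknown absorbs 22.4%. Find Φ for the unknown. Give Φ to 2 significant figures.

Photons absorbed by the actinometer: 9.86e-7 / 0.204 = 4.833e-6 mol.
Incident flux: 4.833e-6 / 0.875 = 5.523e-6 einstein.
Absorbed by unknown: 0.224 × 5.523e-6 = 1.237e-6 mol.
Φ(unknown) = 2.70e-7 / 1.237e-6 = 0.22.

Φ = 0.22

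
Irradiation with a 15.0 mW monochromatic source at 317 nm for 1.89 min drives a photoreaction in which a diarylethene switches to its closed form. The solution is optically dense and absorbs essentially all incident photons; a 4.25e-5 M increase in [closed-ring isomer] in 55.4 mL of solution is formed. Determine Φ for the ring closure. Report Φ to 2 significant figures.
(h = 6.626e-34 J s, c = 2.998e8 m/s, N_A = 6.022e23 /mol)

Product: (4.25e-5 M)(0.0554 L) = 2.355e-6 mol.
Photon energy at 317 nm: hc/λ = (6.626e-34)(2.998e8)/(317e-9) = 6.266e-19 J.
Energy delivered: (15.0 mW)(113.4 s) = 1.701 J.
Photons incident: 1.701 / 6.266e-19 = 2.715e18, i.e. 2.715e18/6.022e23 = 4.508e-6 mol.
Φ = 2.355e-6 mol / 4.508e-6 mol photons = 0.52.

Φ = 0.52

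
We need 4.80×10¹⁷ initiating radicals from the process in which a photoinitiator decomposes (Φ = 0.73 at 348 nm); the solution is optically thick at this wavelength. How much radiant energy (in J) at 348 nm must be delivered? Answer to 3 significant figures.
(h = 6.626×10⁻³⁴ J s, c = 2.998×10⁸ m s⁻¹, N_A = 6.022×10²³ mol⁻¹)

0.375 J

Product: 4.80×10¹⁷ / 6.022×10²³ = 7.971×10⁻⁷ mol.
Photons that must be absorbed: 7.971×10⁻⁷ / 0.73 = 1.092×10⁻⁶ mol.
Photon energy: hc/λ = 5.708×10⁻¹⁹ J; per mole, 3.437×10⁵ J mol⁻¹.
Energy required: 1.092×10⁻⁶ × 3.437×10⁵ = 0.375 J.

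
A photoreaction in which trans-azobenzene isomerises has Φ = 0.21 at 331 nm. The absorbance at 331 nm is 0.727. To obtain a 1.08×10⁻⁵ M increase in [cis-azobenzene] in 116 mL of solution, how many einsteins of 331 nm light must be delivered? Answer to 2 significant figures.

Product: (1.08×10⁻⁵ M)(0.116 L) = 1.253×10⁻⁶ mol.
Photons that must be absorbed: 1.253×10⁻⁶ / 0.21 = 5.967×10⁻⁶ mol.
Fraction absorbed: 1 − 10^(−0.727) = 0.8125.
Incident photons needed: 5.967×10⁻⁶ / 0.8125 = 7.344×10⁻⁶ mol.

7.3×10⁻⁶ einstein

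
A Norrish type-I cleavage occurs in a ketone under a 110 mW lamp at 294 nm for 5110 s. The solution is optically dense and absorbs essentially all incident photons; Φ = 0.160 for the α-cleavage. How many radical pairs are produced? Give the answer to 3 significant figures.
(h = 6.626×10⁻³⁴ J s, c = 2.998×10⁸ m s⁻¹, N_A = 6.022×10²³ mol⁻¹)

1.33×10²⁰ radical pairs

Photon energy at 294 nm: hc/λ = (6.626×10⁻³⁴)(2.998×10⁸)/(294×10⁻⁹) = 6.757×10⁻¹⁹ J.
Energy delivered: (110 mW)(5110 s) = 562.1 J.
Photons incident: 562.1 / 6.757×10⁻¹⁹ = 8.319×10²⁰, i.e. 8.319×10²⁰/6.022×10²³ = 0.001381 mol.
Product: Φ × n_abs = 0.160 × 0.001381 = 2.210×10⁻⁴ mol.
As a count: 2.210×10⁻⁴ × 6.022×10²³ = 1.33×10²⁰.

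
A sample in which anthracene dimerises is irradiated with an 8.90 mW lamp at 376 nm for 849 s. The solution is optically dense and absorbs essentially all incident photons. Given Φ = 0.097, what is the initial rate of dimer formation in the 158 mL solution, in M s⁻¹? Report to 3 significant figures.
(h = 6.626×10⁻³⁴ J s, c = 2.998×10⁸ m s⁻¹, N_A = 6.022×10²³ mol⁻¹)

Photon energy at 376 nm: hc/λ = (6.626×10⁻³⁴)(2.998×10⁸)/(376×10⁻⁹) = 5.283×10⁻¹⁹ J.
Energy delivered: (8.90 mW)(849 s) = 7.556 J.
Photons incident: 7.556 / 5.283×10⁻¹⁹ = 1.430×10¹⁹, i.e. 1.430×10¹⁹/6.022×10²³ = 2.375×10⁻⁵ mol.
Product formed: 0.097 × 2.375×10⁻⁵ = 2.304×10⁻⁶ mol.
Rate: 2.304×10⁻⁶ mol / (849 s × 0.158 L) = 1.72×10⁻⁸ M s⁻¹.

1.72×10⁻⁸ M s⁻¹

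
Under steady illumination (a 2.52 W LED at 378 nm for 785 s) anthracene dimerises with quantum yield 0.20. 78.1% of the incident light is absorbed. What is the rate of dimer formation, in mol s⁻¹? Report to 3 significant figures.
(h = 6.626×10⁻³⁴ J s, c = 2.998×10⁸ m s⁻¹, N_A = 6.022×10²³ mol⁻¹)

Photon energy at 378 nm: hc/λ = (6.626×10⁻³⁴)(2.998×10⁸)/(378×10⁻⁹) = 5.255×10⁻¹⁹ J.
Energy delivered: (2.52 W)(785 s) = 1978 J.
Photons incident: 1978 / 5.255×10⁻¹⁹ = 3.764×10²¹, i.e. 3.764×10²¹/6.022×10²³ = 0.006250 mol.
Photons absorbed: 0.781 × 0.006250 = 0.004881 mol.
Product formed: 0.20 × 0.004881 = 9.762×10⁻⁴ mol.
Rate: 9.762×10⁻⁴ / 785 s = 1.24×10⁻⁶ mol s⁻¹.

1.24×10⁻⁶ mol s⁻¹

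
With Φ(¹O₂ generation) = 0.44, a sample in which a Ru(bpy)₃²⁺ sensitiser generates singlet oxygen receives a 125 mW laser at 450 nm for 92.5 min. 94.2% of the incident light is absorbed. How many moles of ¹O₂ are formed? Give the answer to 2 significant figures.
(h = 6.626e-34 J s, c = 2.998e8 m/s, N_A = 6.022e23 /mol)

0.0011 mol

Photon energy at 450 nm: hc/λ = (6.626e-34)(2.998e8)/(450e-9) = 4.414e-19 J.
Energy delivered: (125 mW)(5550 s) = 693.8 J.
Photons incident: 693.8 / 4.414e-19 = 1.572e21, i.e. 1.572e21/6.022e23 = 0.002610 mol.
Photons absorbed: 0.942 × 0.002610 = 0.002459 mol.
Product: Φ × n_abs = 0.44 × 0.002459 = 0.001082 mol.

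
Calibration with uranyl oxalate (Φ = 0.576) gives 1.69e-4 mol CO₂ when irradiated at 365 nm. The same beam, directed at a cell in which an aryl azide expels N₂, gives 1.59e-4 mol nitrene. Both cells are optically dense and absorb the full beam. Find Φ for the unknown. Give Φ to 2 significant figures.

Φ = 0.54

Photons absorbed by the actinometer: 1.69e-4 / 0.576 = 2.934e-4 mol.
Φ(unknown) = 1.59e-4 / 2.934e-4 = 0.54.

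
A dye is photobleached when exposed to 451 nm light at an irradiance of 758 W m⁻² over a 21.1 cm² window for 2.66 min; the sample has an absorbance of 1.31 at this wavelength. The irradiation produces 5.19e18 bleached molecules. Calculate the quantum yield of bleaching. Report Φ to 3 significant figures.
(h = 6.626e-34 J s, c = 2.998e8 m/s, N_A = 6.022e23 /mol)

Product: 5.19e18 / 6.022e23 = 8.618e-6 mol.
Photon energy at 451 nm: hc/λ = (6.626e-34)(2.998e8)/(451e-9) = 4.405e-19 J.
Energy delivered: (758 W m⁻²)(21.1e-4 m²)(159.6 s) = 255.3 J.
Photons incident: 255.3 / 4.405e-19 = 5.796e20, i.e. 5.796e20/6.022e23 = 9.625e-4 mol.
Fraction absorbed: 1 − 10^(−1.31) = 0.9510.
Photons absorbed: 0.9510 × 9.625e-4 = 9.153e-4 mol.
Φ = 8.618e-6 mol / 9.153e-4 mol photons = 0.00942.

Φ = 0.00942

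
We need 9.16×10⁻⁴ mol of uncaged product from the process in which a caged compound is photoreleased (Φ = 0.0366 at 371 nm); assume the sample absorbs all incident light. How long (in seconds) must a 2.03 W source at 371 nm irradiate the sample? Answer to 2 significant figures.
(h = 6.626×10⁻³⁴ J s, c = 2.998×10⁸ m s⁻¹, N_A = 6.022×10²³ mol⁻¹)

Photons that must be absorbed: 9.16×10⁻⁴ / 0.0366 = 0.02503 mol.
Photon energy: hc/λ = 5.354×10⁻¹⁹ J; per mole, 3.224×10⁵ J mol⁻¹.
Energy required: 0.02503 × 3.224×10⁵ = 8070 J.
Time: 8070 J / 2.03 W = 4000 s.

t ≈ 4000 s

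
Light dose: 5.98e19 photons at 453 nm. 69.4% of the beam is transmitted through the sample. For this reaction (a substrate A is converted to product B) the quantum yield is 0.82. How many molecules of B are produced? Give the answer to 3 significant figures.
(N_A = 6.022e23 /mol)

1.50e19 molecules

Moles of photons: 5.98e19 / 6.022e23 = 9.930e-5 mol.
Fraction absorbed: 1 − 69.4/100 = 0.3060.
Photons absorbed: 0.3060 × 9.930e-5 = 3.039e-5 mol.
Product: Φ × n_abs = 0.82 × 3.039e-5 = 2.492e-5 mol.
As a count: 2.492e-5 × 6.022e23 = 1.50e19.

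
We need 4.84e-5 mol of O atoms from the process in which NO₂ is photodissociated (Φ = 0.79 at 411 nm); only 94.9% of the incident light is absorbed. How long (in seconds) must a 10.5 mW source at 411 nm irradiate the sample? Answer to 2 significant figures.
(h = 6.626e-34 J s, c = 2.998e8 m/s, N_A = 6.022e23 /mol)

t ≈ 1800 s

Photons that must be absorbed: 4.84e-5 / 0.79 = 6.127e-5 mol.
Incident photons needed: 6.127e-5 / 0.949 = 6.456e-5 mol.
Photon energy: hc/λ = 4.833e-19 J; per mole, 2.910e5 J mol⁻¹.
Energy required: 6.456e-5 × 2.910e5 = 18.79 J.
Time: 18.79 J / 0.0105 W = 1800 s.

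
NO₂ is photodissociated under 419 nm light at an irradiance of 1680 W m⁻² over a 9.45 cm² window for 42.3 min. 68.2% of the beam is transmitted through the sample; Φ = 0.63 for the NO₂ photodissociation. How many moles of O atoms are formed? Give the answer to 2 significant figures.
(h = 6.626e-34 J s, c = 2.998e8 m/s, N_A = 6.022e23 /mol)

0.0028 mol

Photon energy at 419 nm: hc/λ = (6.626e-34)(2.998e8)/(419e-9) = 4.741e-19 J.
Energy delivered: (1680 W m⁻²)(9.45e-4 m²)(2538 s) = 4029 J.
Photons incident: 4029 / 4.741e-19 = 8.498e21, i.e. 8.498e21/6.022e23 = 0.01411 mol.
Fraction absorbed: 1 − 68.2/100 = 0.3180.
Photons absorbed: 0.3180 × 0.01411 = 0.004487 mol.
Product: Φ × n_abs = 0.63 × 0.004487 = 0.002827 mol.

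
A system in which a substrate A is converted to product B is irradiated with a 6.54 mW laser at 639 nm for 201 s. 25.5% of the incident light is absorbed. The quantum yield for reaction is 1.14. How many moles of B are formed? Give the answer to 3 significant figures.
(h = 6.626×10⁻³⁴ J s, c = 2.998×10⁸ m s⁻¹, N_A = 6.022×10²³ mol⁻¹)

Photon energy at 639 nm: hc/λ = (6.626×10⁻³⁴)(2.998×10⁸)/(639×10⁻⁹) = 3.109×10⁻¹⁹ J.
Energy delivered: (6.54 mW)(201 s) = 1.315 J.
Photons incident: 1.315 / 3.109×10⁻¹⁹ = 4.230×10¹⁸, i.e. 4.230×10¹⁸/6.022×10²³ = 7.024×10⁻⁶ mol.
Photons absorbed: 0.255 × 7.024×10⁻⁶ = 1.791×10⁻⁶ mol.
Product: Φ × n_abs = 1.14 × 1.791×10⁻⁶ = 2.042×10⁻⁶ mol.

2.04×10⁻⁶ mol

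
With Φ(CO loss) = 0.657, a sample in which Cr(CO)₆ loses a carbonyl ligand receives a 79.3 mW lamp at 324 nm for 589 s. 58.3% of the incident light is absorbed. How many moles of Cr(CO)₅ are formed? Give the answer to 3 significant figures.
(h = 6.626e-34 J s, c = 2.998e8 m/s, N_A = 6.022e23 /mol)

Photon energy at 324 nm: hc/λ = (6.626e-34)(2.998e8)/(324e-9) = 6.131e-19 J.
Energy delivered: (79.3 mW)(589 s) = 46.71 J.
Photons incident: 46.71 / 6.131e-19 = 7.619e19, i.e. 7.619e19/6.022e23 = 1.265e-4 mol.
Photons absorbed: 0.583 × 1.265e-4 = 7.375e-5 mol.
Product: Φ × n_abs = 0.657 × 7.375e-5 = 4.845e-5 mol.

4.85e-5 mol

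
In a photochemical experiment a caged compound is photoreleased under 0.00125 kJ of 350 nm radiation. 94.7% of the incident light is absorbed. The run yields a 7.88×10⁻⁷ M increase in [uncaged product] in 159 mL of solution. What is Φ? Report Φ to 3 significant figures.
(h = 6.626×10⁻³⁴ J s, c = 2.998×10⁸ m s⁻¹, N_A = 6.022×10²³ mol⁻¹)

Product: (7.88×10⁻⁷ M)(0.159 L) = 1.253×10⁻⁷ mol.
Photon energy at 350 nm: hc/λ = (6.626×10⁻³⁴)(2.998×10⁸)/(350×10⁻⁹) = 5.676×10⁻¹⁹ J.
Incident energy: 0.00125 kJ = 1.25 J.
Photons incident: 1.25 / 5.676×10⁻¹⁹ = 2.202×10¹⁸, i.e. 2.202×10¹⁸/6.022×10²³ = 3.657×10⁻⁶ mol.
Photons absorbed: 0.947 × 3.657×10⁻⁶ = 3.463×10⁻⁶ mol.
Φ = 1.253×10⁻⁷ mol / 3.463×10⁻⁶ mol photons = 0.0362.

Φ = 0.0362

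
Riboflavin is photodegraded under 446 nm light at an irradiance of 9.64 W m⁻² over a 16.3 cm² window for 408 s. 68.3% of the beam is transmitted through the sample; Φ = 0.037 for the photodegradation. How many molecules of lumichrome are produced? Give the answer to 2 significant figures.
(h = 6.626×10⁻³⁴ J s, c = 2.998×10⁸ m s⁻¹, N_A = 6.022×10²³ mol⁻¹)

1.7×10¹⁷ molecules

Photon energy at 446 nm: hc/λ = (6.626×10⁻³⁴)(2.998×10⁸)/(446×10⁻⁹) = 4.454×10⁻¹⁹ J.
Energy delivered: (9.64 W m⁻²)(16.3×10⁻⁴ m²)(408 s) = 6.411 J.
Photons incident: 6.411 / 4.454×10⁻¹⁹ = 1.439×10¹⁹, i.e. 1.439×10¹⁹/6.022×10²³ = 2.390×10⁻⁵ mol.
Fraction absorbed: 1 − 68.3/100 = 0.3170.
Photons absorbed: 0.3170 × 2.390×10⁻⁵ = 7.576×10⁻⁶ mol.
Product: Φ × n_abs = 0.037 × 7.576×10⁻⁶ = 2.803×10⁻⁷ mol.
As a count: 2.803×10⁻⁷ × 6.022×10²³ = 1.7×10¹⁷.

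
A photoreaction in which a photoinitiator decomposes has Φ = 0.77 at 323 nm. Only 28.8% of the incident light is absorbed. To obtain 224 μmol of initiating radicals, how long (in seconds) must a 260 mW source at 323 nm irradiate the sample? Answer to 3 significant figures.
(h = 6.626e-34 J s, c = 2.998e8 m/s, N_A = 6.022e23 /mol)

Product: 224 μmol = 2.24e-4 mol.
Photons that must be absorbed: 2.24e-4 / 0.77 = 2.909e-4 mol.
Incident photons needed: 2.909e-4 / 0.288 = 0.001010 mol.
Photon energy: hc/λ = 6.150e-19 J; per mole, 3.704e5 J mol⁻¹.
Energy required: 0.001010 × 3.704e5 = 374.1 J.
Time: 374.1 J / 0.26 W = 1440 s.

t ≈ 1440 s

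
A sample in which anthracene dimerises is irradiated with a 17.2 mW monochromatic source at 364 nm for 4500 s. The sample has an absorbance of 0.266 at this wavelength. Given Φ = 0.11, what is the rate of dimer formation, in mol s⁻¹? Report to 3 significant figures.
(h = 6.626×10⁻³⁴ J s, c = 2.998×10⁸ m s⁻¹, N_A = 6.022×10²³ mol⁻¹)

Photon energy at 364 nm: hc/λ = (6.626×10⁻³⁴)(2.998×10⁸)/(364×10⁻⁹) = 5.457×10⁻¹⁹ J.
Energy delivered: (17.2 mW)(4500 s) = 77.40 J.
Photons incident: 77.40 / 5.457×10⁻¹⁹ = 1.418×10²⁰, i.e. 1.418×10²⁰/6.022×10²³ = 2.355×10⁻⁴ mol.
Fraction absorbed: 1 − 10^(−0.266) = 0.4580.
Photons absorbed: 0.4580 × 2.355×10⁻⁴ = 1.079×10⁻⁴ mol.
Product formed: 0.11 × 1.079×10⁻⁴ = 1.187×10⁻⁵ mol.
Rate: 1.187×10⁻⁵ / 4500 s = 2.64×10⁻⁹ mol s⁻¹.

2.64×10⁻⁹ mol s⁻¹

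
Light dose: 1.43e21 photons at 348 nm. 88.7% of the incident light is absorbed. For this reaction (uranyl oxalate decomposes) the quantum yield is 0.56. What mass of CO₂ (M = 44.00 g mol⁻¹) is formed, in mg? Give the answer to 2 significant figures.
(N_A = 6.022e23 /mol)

52 mg

Moles of photons: 1.43e21 / 6.022e23 = 0.002375 mol.
Photons absorbed: 0.887 × 0.002375 = 0.002107 mol.
Product: Φ × n_abs = 0.56 × 0.002107 = 0.001180 mol.
Mass: 0.001180 × 44.00 = 0.05192 g = 52 mg.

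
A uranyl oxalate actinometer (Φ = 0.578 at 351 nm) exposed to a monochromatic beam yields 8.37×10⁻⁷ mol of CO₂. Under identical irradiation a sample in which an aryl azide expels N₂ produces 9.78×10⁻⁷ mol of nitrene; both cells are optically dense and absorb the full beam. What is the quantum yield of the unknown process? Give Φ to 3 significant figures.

Photons absorbed by the actinometer: 8.37×10⁻⁷ / 0.578 = 1.448×10⁻⁶ mol.
Φ(unknown) = 9.78×10⁻⁷ / 1.448×10⁻⁶ = 0.675.

Φ = 0.675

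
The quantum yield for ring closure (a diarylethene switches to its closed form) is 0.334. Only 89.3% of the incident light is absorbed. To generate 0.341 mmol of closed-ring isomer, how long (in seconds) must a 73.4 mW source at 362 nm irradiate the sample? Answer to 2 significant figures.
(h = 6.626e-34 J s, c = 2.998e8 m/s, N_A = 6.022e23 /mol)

Product: 0.341 mmol = 3.41e-4 mol.
Photons that must be absorbed: 3.41e-4 / 0.334 = 0.001021 mol.
Incident photons needed: 0.001021 / 0.893 = 0.001143 mol.
Photon energy: hc/λ = 5.487e-19 J; per mole, 3.304e5 J mol⁻¹.
Energy required: 0.001143 × 3.304e5 = 377.6 J.
Time: 377.6 J / 0.0734 W = 5100 s.

t ≈ 5100 s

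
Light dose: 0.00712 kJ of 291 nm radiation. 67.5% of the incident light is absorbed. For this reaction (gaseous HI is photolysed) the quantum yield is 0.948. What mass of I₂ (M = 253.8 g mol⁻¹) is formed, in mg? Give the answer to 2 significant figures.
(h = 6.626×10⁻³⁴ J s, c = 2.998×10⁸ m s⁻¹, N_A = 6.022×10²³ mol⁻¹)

Photon energy at 291 nm: hc/λ = (6.626×10⁻³⁴)(2.998×10⁸)/(291×10⁻⁹) = 6.826×10⁻¹⁹ J.
Incident energy: 0.00712 kJ = 7.12 J.
Photons incident: 7.12 / 6.826×10⁻¹⁹ = 1.043×10¹⁹, i.e. 1.043×10¹⁹/6.022×10²³ = 1.732×10⁻⁵ mol.
Photons absorbed: 0.675 × 1.732×10⁻⁵ = 1.169×10⁻⁵ mol.
Product: Φ × n_abs = 0.948 × 1.169×10⁻⁵ = 1.108×10⁻⁵ mol.
Mass: 1.108×10⁻⁵ × 253.8 = 0.002812 g = 2.8 mg.

2.8 mg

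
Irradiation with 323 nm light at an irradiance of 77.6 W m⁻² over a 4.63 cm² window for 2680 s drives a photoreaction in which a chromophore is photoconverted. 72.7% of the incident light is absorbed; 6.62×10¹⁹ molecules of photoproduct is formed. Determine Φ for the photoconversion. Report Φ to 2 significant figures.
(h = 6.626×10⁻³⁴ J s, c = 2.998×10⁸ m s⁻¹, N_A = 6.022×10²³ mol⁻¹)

Product: 6.62×10¹⁹ / 6.022×10²³ = 1.099×10⁻⁴ mol.
Photon energy at 323 nm: hc/λ = (6.626×10⁻³⁴)(2.998×10⁸)/(323×10⁻⁹) = 6.150×10⁻¹⁹ J.
Energy delivered: (77.6 W m⁻²)(4.63×10⁻⁴ m²)(2680 s) = 96.29 J.
Photons incident: 96.29 / 6.150×10⁻¹⁹ = 1.566×10²⁰, i.e. 1.566×10²⁰/6.022×10²³ = 2.600×10⁻⁴ mol.
Photons absorbed: 0.727 × 2.600×10⁻⁴ = 1.890×10⁻⁴ mol.
Φ = 1.099×10⁻⁴ mol / 1.890×10⁻⁴ mol photons = 0.58.

Φ = 0.58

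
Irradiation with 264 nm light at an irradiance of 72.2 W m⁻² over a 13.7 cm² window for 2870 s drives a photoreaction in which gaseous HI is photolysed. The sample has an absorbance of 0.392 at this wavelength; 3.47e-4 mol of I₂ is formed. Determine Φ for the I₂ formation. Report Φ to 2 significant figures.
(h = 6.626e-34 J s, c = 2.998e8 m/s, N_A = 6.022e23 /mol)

Photon energy at 264 nm: hc/λ = (6.626e-34)(2.998e8)/(264e-9) = 7.525e-19 J.
Energy delivered: (72.2 W m⁻²)(13.7e-4 m²)(2870 s) = 283.9 J.
Photons incident: 283.9 / 7.525e-19 = 3.773e20, i.e. 3.773e20/6.022e23 = 6.265e-4 mol.
Fraction absorbed: 1 − 10^(−0.392) = 0.5945.
Photons absorbed: 0.5945 × 6.265e-4 = 3.725e-4 mol.
Φ = 3.47e-4 mol / 3.725e-4 mol photons = 0.93.

Φ = 0.93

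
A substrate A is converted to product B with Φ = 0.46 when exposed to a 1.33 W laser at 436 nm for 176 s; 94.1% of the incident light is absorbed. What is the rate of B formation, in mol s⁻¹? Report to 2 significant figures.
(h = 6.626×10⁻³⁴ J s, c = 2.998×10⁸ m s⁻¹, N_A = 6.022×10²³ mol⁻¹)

Photon energy at 436 nm: hc/λ = (6.626×10⁻³⁴)(2.998×10⁸)/(436×10⁻⁹) = 4.556×10⁻¹⁹ J.
Energy delivered: (1.33 W)(176 s) = 234.1 J.
Photons incident: 234.1 / 4.556×10⁻¹⁹ = 5.138×10²⁰, i.e. 5.138×10²⁰/6.022×10²³ = 8.532×10⁻⁴ mol.
Photons absorbed: 0.941 × 8.532×10⁻⁴ = 8.029×10⁻⁴ mol.
Product formed: 0.46 × 8.029×10⁻⁴ = 3.693×10⁻⁴ mol.
Rate: 3.693×10⁻⁴ / 176 s = 2.1×10⁻⁶ mol s⁻¹.

2.1×10⁻⁶ mol s⁻¹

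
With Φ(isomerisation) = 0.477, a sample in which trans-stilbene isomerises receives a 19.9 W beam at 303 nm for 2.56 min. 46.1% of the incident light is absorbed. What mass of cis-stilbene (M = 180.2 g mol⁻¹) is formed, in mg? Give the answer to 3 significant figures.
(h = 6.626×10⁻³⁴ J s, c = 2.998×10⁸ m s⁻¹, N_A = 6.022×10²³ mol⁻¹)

307 mg

Photon energy at 303 nm: hc/λ = (6.626×10⁻³⁴)(2.998×10⁸)/(303×10⁻⁹) = 6.556×10⁻¹⁹ J.
Energy delivered: (19.9 W)(153.6 s) = 3057 J.
Photons incident: 3057 / 6.556×10⁻¹⁹ = 4.663×10²¹, i.e. 4.663×10²¹/6.022×10²³ = 0.007743 mol.
Photons absorbed: 0.461 × 0.007743 = 0.003570 mol.
Product: Φ × n_abs = 0.477 × 0.003570 = 0.001703 mol.
Mass: 0.001703 × 180.2 = 0.3069 g = 307 mg.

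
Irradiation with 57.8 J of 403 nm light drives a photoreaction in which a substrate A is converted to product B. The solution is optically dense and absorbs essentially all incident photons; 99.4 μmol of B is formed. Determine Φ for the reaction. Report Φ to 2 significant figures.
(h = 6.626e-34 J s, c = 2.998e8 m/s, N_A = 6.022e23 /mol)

Product: 99.4 μmol = 9.94e-5 mol.
Photon energy at 403 nm: hc/λ = (6.626e-34)(2.998e8)/(403e-9) = 4.929e-19 J.
Photons incident: 57.8 / 4.929e-19 = 1.173e20, i.e. 1.173e20/6.022e23 = 1.948e-4 mol.
Φ = 9.94e-5 mol / 1.948e-4 mol photons = 0.51.

Φ = 0.51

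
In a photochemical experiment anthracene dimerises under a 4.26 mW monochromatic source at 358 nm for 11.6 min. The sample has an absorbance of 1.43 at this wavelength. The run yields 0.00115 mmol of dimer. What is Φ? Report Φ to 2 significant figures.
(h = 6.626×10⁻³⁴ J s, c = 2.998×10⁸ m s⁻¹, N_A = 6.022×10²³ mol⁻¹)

Product: 0.00115 mmol = 1.15×10⁻⁶ mol.
Photon energy at 358 nm: hc/λ = (6.626×10⁻³⁴)(2.998×10⁸)/(358×10⁻⁹) = 5.549×10⁻¹⁹ J.
Energy delivered: (4.26 mW)(696 s) = 2.965 J.
Photons incident: 2.965 / 5.549×10⁻¹⁹ = 5.343×10¹⁸, i.e. 5.343×10¹⁸/6.022×10²³ = 8.872×10⁻⁶ mol.
Fraction absorbed: 1 − 10^(−1.43) = 0.9628.
Photons absorbed: 0.9628 × 8.872×10⁻⁶ = 8.542×10⁻⁶ mol.
Φ = 1.15×10⁻⁶ mol / 8.542×10⁻⁶ mol photons = 0.13.

Φ = 0.13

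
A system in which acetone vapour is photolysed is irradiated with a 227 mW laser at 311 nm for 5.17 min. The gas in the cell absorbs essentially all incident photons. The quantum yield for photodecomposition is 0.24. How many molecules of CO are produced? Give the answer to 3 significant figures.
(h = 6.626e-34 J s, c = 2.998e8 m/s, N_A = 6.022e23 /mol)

Photon energy at 311 nm: hc/λ = (6.626e-34)(2.998e8)/(311e-9) = 6.387e-19 J.
Energy delivered: (227 mW)(310.2 s) = 70.42 J.
Photons incident: 70.42 / 6.387e-19 = 1.103e20, i.e. 1.103e20/6.022e23 = 1.832e-4 mol.
Product: Φ × n_abs = 0.24 × 1.832e-4 = 4.397e-5 mol.
As a count: 4.397e-5 × 6.022e23 = 2.65e19.

2.65e19 molecules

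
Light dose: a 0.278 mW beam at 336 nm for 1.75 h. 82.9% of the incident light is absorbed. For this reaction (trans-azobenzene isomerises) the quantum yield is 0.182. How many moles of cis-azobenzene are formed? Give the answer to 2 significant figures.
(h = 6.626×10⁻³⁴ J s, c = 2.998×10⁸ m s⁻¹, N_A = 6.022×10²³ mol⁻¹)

Photon energy at 336 nm: hc/λ = (6.626×10⁻³⁴)(2.998×10⁸)/(336×10⁻⁹) = 5.912×10⁻¹⁹ J.
Energy delivered: (0.278 mW)(6300 s) = 1.751 J.
Photons incident: 1.751 / 5.912×10⁻¹⁹ = 2.962×10¹⁸, i.e. 2.962×10¹⁸/6.022×10²³ = 4.919×10⁻⁶ mol.
Photons absorbed: 0.829 × 4.919×10⁻⁶ = 4.078×10⁻⁶ mol.
Product: Φ × n_abs = 0.182 × 4.078×10⁻⁶ = 7.422×10⁻⁷ mol.

7.4×10⁻⁷ mol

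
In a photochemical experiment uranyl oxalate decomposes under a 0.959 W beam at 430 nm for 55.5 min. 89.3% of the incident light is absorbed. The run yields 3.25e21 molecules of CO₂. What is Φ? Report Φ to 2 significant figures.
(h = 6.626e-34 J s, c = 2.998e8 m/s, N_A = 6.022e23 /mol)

Φ = 0.53

Product: 3.25e21 / 6.022e23 = 0.005397 mol.
Photon energy at 430 nm: hc/λ = (6.626e-34)(2.998e8)/(430e-9) = 4.620e-19 J.
Energy delivered: (0.959 W)(3330 s) = 3193 J.
Photons incident: 3193 / 4.620e-19 = 6.911e21, i.e. 6.911e21/6.022e23 = 0.01148 mol.
Photons absorbed: 0.893 × 0.01148 = 0.01025 mol.
Φ = 0.005397 mol / 0.01025 mol photons = 0.53.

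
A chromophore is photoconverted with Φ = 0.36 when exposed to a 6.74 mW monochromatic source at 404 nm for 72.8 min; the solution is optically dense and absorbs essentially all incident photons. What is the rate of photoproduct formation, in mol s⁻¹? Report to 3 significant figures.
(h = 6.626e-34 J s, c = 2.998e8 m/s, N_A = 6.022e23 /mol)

8.19e-9 mol s⁻¹

Photon energy at 404 nm: hc/λ = (6.626e-34)(2.998e8)/(404e-9) = 4.917e-19 J.
Energy delivered: (6.74 mW)(4368 s) = 29.44 J.
Photons incident: 29.44 / 4.917e-19 = 5.987e19, i.e. 5.987e19/6.022e23 = 9.942e-5 mol.
Product formed: 0.36 × 9.942e-5 = 3.579e-5 mol.
Rate: 3.579e-5 / 4368 s = 8.19e-9 mol s⁻¹.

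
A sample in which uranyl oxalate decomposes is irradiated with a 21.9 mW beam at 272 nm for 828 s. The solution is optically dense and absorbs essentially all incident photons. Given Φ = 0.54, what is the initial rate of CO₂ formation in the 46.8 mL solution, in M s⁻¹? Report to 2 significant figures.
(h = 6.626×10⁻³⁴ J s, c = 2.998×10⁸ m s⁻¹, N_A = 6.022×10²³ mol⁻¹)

5.7×10⁻⁷ M s⁻¹

Photon energy at 272 nm: hc/λ = (6.626×10⁻³⁴)(2.998×10⁸)/(272×10⁻⁹) = 7.303×10⁻¹⁹ J.
Energy delivered: (21.9 mW)(828 s) = 18.13 J.
Photons incident: 18.13 / 7.303×10⁻¹⁹ = 2.483×10¹⁹, i.e. 2.483×10¹⁹/6.022×10²³ = 4.123×10⁻⁵ mol.
Product formed: 0.54 × 4.123×10⁻⁵ = 2.226×10⁻⁵ mol.
Rate: 2.226×10⁻⁵ mol / (828 s × 0.0468 L) = 5.7×10⁻⁷ M s⁻¹.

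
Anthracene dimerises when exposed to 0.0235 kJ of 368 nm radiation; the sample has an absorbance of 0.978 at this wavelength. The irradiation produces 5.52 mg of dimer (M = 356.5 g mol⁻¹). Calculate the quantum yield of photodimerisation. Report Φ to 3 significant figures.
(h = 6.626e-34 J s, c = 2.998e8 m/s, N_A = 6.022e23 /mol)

Product: 5.52 mg / 356.5 g mol⁻¹ = 1.548e-5 mol.
Photon energy at 368 nm: hc/λ = (6.626e-34)(2.998e8)/(368e-9) = 5.398e-19 J.
Incident energy: 0.0235 kJ = 23.5 J.
Photons incident: 23.5 / 5.398e-19 = 4.353e19, i.e. 4.353e19/6.022e23 = 7.228e-5 mol.
Fraction absorbed: 1 − 10^(−0.978) = 0.8948.
Photons absorbed: 0.8948 × 7.228e-5 = 6.468e-5 mol.
Φ = 1.548e-5 mol / 6.468e-5 mol photons = 0.239.

Φ = 0.239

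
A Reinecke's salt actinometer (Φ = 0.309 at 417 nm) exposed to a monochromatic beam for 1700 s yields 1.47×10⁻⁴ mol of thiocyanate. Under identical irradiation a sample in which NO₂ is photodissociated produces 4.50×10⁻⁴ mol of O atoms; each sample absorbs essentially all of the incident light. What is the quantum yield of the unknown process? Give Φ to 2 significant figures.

Photons absorbed by the actinometer: 1.47×10⁻⁴ / 0.309 = 4.757×10⁻⁴ mol.
Φ(unknown) = 4.50×10⁻⁴ / 4.757×10⁻⁴ = 0.95.

Φ = 0.95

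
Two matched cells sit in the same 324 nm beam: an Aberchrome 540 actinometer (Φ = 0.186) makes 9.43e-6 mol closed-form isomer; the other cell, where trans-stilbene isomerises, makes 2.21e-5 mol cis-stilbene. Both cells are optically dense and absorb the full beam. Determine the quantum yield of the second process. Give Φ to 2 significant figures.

Φ = 0.44

Photons absorbed by the actinometer: 9.43e-6 / 0.186 = 5.070e-5 mol.
Φ(unknown) = 2.21e-5 / 5.070e-5 = 0.44.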